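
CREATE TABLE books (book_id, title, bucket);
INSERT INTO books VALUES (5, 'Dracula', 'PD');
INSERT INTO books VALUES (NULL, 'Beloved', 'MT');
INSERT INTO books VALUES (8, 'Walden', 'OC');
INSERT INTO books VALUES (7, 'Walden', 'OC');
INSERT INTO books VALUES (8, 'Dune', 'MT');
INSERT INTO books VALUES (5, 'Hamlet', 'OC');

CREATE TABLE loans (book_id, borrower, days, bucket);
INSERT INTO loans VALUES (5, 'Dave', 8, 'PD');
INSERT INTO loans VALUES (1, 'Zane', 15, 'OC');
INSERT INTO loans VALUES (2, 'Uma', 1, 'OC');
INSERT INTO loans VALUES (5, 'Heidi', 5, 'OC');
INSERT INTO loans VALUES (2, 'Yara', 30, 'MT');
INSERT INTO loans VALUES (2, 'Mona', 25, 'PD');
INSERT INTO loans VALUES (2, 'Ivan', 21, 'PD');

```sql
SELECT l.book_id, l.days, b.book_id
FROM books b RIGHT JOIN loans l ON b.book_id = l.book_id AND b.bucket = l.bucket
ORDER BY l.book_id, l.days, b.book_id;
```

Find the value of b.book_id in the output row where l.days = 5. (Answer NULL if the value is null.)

RIGHT JOIN keeps every row from `loans`; unmatched rows get NULL for `books`'s columns.
Matching on b.book_id = l.book_id AND b.bucket = l.bucket. A NULL in a compared column never satisfies the condition.
Matched pairs: 2; unmatched l rows kept: 5.

5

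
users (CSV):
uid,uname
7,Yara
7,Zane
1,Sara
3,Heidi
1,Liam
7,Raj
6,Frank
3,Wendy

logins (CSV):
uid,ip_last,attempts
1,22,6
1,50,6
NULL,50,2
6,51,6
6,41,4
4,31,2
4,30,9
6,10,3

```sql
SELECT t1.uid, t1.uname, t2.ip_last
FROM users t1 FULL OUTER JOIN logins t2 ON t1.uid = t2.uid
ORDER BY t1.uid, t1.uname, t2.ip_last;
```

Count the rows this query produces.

15

FULL OUTER JOIN keeps every row from both sides; unmatched rows get NULL for the other side's columns.
Matching on t1.uid = t2.uid. A NULL in a compared column never satisfies the condition.
- uid=7: no t2 row matches, row kept with t2 columns NULL.
- uid=7: no t2 row matches, row kept with t2 columns NULL.
- uid=1: 2 matching t2 row(s), so 2 row(s) emitted.
- uid=3: no t2 row matches, row kept with t2 columns NULL.
- uid=1: 2 matching t2 row(s), so 2 row(s) emitted.
- uid=7: no t2 row matches, row kept with t2 columns NULL.
- uid=6: 3 matching t2 row(s), so 3 row(s) emitted.
- uid=3: no t2 row matches, row kept with t2 columns NULL.
- 3 t2 row(s) had no t1 match → kept, t1 columns NULL.
Total: 7 matched + 8 padded = 15 rows.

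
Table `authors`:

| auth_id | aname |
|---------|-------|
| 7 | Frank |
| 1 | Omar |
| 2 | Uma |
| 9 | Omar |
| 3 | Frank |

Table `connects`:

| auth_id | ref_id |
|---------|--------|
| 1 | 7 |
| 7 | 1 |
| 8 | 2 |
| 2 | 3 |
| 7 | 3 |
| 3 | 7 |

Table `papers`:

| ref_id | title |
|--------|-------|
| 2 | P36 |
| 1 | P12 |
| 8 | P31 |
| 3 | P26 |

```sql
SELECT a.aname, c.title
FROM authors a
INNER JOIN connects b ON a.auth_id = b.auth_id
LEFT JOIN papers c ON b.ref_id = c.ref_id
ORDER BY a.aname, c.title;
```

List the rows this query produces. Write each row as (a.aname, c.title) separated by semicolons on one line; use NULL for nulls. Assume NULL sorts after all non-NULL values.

(Frank, P12); (Frank, P26); (Frank, NULL); (Omar, NULL); (Uma, P26)

Joins associate left-to-right: authors INNER JOIN connects on auth_id gives 5 intermediate row(s).
Then LEFT JOIN `papers c` on ref_id: each of those 5 rows is kept; rows whose b.ref_id has no match in c get NULL for c's columns.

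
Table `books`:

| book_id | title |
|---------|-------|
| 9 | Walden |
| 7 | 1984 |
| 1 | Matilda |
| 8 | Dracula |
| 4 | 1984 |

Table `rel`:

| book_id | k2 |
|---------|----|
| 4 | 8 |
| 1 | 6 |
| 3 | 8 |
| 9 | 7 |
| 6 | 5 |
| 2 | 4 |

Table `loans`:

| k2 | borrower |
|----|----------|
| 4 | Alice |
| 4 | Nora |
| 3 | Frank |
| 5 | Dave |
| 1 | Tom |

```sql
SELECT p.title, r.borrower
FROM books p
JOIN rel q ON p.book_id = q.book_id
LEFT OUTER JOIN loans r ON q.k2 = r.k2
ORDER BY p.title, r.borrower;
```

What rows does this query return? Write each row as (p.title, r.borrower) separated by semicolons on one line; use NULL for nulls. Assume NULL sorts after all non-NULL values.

(1984, NULL); (Matilda, NULL); (Walden, NULL)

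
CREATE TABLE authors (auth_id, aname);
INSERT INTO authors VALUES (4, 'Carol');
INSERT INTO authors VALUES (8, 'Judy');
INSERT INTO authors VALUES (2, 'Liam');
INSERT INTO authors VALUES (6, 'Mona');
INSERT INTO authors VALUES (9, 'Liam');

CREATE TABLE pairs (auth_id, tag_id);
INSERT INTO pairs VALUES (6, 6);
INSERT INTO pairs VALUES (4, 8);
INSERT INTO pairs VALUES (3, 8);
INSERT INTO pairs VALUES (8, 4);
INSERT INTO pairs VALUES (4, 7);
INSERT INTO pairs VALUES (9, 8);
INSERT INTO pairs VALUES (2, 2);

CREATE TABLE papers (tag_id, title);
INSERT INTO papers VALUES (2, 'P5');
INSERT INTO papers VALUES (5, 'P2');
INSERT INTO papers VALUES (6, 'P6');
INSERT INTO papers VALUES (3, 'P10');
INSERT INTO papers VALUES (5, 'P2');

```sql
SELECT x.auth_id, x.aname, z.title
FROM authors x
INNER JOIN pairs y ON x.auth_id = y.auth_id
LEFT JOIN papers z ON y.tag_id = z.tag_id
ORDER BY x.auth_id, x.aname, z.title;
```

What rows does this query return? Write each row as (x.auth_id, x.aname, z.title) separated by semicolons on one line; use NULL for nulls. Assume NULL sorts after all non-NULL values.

(2, Liam, P5); (4, Carol, NULL); (4, Carol, NULL); (6, Mona, P6); (8, Judy, NULL); (9, Liam, NULL)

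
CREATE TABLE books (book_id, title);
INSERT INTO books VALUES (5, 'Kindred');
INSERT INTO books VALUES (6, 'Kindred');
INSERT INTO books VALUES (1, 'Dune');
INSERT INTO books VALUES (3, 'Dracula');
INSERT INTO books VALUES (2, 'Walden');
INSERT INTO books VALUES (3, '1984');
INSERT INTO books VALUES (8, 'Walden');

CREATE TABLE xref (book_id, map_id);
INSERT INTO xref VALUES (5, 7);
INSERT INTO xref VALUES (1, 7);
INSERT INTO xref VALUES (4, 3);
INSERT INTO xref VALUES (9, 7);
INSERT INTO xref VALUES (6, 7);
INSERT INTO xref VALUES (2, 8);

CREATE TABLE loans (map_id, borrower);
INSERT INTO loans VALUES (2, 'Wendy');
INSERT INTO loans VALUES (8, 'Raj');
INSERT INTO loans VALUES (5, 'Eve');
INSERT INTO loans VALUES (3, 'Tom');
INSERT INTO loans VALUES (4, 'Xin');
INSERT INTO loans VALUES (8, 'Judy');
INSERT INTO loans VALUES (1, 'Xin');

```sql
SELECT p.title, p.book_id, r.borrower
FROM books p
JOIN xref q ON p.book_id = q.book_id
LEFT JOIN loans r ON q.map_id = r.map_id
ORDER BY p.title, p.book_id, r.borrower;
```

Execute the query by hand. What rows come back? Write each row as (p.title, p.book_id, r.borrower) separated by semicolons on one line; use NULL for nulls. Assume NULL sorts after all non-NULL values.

(Dune, 1, NULL); (Kindred, 5, NULL); (Kindred, 6, NULL); (Walden, 2, Judy); (Walden, 2, Raj)

Evaluate left to right. First `books p INNER JOIN xref q` on book_id: 4 row(s).
Then LEFT JOIN `loans r` on map_id: each of those 4 rows is kept; rows whose q.map_id has no match in r get NULL for r's columns.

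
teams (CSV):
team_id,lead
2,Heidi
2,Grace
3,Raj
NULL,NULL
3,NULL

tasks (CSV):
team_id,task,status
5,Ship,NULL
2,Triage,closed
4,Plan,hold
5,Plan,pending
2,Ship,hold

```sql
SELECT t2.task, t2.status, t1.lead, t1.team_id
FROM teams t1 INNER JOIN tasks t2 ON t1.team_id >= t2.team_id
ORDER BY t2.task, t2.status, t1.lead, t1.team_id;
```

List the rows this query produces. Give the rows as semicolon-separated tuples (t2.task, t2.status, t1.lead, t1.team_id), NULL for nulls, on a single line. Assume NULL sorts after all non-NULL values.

(Ship, hold, Grace, 2); (Ship, hold, Heidi, 2); (Ship, hold, Raj, 3); (Ship, hold, NULL, 3); (Triage, closed, Grace, 2); (Triage, closed, Heidi, 2); (Triage, closed, Raj, 3); (Triage, closed, NULL, 3)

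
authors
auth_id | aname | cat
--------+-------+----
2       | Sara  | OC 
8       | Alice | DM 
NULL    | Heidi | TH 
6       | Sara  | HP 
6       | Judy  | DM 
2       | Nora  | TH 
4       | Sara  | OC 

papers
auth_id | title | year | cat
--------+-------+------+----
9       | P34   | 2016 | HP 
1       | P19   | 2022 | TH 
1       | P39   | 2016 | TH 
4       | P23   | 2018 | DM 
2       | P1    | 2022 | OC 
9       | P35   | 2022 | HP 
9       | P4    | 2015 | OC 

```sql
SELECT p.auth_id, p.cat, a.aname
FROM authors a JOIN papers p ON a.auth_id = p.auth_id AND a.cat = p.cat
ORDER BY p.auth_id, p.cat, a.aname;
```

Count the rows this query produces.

1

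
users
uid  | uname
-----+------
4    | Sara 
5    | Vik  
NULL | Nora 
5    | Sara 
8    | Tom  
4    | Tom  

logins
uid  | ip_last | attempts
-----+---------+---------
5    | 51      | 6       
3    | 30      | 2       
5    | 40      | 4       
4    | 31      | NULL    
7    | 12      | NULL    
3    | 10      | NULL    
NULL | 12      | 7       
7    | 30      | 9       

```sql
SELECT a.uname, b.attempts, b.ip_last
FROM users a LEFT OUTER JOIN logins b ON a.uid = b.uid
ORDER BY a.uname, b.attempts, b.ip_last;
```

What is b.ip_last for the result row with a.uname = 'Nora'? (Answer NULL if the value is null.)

NULL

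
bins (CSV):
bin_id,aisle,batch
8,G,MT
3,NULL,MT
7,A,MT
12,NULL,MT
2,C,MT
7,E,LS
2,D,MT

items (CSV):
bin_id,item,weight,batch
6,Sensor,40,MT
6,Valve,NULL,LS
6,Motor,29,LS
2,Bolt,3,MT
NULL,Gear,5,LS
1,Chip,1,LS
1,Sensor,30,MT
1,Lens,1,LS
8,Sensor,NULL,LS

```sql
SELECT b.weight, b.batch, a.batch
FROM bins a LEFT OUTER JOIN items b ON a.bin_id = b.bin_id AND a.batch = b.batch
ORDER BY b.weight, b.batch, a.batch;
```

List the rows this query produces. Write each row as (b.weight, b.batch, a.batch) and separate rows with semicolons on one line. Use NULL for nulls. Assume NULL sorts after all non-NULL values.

(3, MT, MT); (3, MT, MT); (NULL, NULL, LS); (NULL, NULL, MT); (NULL, NULL, MT); (NULL, NULL, MT); (NULL, NULL, MT)

LEFT JOIN keeps every row from `bins`; unmatched rows get NULL for `items`'s columns.
Matching on a.bin_id = b.bin_id AND a.batch = b.batch. A NULL in a compared column never satisfies the condition.
- a row (bin_id=8, batch=MT): no match → kept, b columns NULL.
- a row (bin_id=3, batch=MT): no match → kept, b columns NULL.
- a row (bin_id=7, batch=MT): no match → kept, b columns NULL.
- a row (bin_id=12, batch=MT): no match → kept, b columns NULL.
- a row (bin_id=2, batch=MT): matches 1 b row(s) → 1 output row(s).
- a row (bin_id=7, batch=LS): no match → kept, b columns NULL.
- a row (bin_id=2, batch=MT): matches 1 b row(s) → 1 output row(s).
After projecting and ordering:
b.weight | b.batch | a.batch
3 | MT | MT
3 | MT | MT
NULL | NULL | LS
NULL | NULL | MT
NULL | NULL | MT
NULL | NULL | MT
NULL | NULL | MT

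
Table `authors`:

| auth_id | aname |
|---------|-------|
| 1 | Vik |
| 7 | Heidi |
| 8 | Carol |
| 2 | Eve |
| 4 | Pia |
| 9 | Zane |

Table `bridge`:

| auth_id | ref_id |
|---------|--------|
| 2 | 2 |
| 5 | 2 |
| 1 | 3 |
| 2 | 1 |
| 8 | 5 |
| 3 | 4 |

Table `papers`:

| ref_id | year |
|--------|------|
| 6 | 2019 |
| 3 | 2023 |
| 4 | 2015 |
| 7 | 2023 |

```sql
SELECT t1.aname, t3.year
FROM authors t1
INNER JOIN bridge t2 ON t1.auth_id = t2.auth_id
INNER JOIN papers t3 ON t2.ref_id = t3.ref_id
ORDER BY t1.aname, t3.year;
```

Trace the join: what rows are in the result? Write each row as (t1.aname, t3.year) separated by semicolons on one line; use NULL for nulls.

(Vik, 2023)

Step 1 — t1 INNER JOIN t2 on auth_id → 4 row(s).
Then INNER JOIN `papers t3` on ref_id: keep only rows whose t2.ref_id appears in t3.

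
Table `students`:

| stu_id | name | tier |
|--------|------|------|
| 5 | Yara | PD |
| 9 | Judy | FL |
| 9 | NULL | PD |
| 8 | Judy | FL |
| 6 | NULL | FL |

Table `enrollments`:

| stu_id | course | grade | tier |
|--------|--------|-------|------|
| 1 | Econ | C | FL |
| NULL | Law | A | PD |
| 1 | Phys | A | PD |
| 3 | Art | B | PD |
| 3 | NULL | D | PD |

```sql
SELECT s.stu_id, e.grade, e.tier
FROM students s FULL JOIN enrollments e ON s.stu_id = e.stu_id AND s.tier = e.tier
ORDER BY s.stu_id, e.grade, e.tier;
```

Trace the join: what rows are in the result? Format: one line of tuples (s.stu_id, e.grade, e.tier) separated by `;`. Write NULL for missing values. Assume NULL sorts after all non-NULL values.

FULL OUTER JOIN keeps every row from both sides; unmatched rows get NULL for the other side's columns.
Matching on s.stu_id = e.stu_id AND s.tier = e.tier. A NULL in a compared column never satisfies the condition.
- s[0] stu_id=5, tier=PD → no match; kept with NULLs on the e side.
- s[1] stu_id=9, tier=FL → no match; kept with NULLs on the e side.
- s[2] stu_id=9, tier=PD → no match; kept with NULLs on the e side.
- s[3] stu_id=8, tier=FL → no match; kept with NULLs on the e side.
- s[4] stu_id=6, tier=FL → no match; kept with NULLs on the e side.
- plus 5 unmatched e row(s), each kept with NULL s columns.
After projecting and ordering:
s.stu_id | e.grade | e.tier
5 | NULL | NULL
6 | NULL | NULL
8 | NULL | NULL
9 | NULL | NULL
9 | NULL | NULL
NULL | A | PD
NULL | A | PD
NULL | B | PD
NULL | C | FL
NULL | D | PD

(5, NULL, NULL); (6, NULL, NULL); (8, NULL, NULL); (9, NULL, NULL); (9, NULL, NULL); (NULL, A, PD); (NULL, A, PD); (NULL, B, PD); (NULL, C, FL); (NULL, D, PD)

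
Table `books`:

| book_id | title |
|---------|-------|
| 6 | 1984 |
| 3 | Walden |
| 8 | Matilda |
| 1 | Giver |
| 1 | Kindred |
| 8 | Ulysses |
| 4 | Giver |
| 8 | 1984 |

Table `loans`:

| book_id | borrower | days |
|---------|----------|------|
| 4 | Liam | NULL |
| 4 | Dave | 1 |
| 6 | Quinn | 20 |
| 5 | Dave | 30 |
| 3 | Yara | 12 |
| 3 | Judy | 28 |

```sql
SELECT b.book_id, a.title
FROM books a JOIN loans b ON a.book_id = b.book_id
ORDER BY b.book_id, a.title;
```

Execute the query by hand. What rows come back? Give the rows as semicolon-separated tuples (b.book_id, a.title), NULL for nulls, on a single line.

INNER JOIN keeps only pairs where the ON condition holds.
Matching on a.book_id = b.book_id.
- a row (book_id=6): matches 1 b row(s) → 1 output row(s).
- a row (book_id=3): matches 2 b row(s) → 2 output row(s).
- a row (book_id=8): no match → dropped.
- a row (book_id=1): no match → dropped.
- a row (book_id=1): no match → dropped.
- a row (book_id=8): no match → dropped.
- a row (book_id=4): matches 2 b row(s) → 2 output row(s).
- a row (book_id=8): no match → dropped.
After projecting and ordering:
b.book_id | a.title
3 | Walden
3 | Walden
4 | Giver
4 | Giver
6 | 1984

(3, Walden); (3, Walden); (4, Giver); (4, Giver); (6, 1984)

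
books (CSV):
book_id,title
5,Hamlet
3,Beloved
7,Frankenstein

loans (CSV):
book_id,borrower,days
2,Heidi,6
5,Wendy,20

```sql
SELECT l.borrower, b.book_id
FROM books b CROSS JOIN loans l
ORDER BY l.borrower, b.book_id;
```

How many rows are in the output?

CROSS JOIN pairs every row of `books` with every row of `loans`: 3 × 2 = 6 rows.

6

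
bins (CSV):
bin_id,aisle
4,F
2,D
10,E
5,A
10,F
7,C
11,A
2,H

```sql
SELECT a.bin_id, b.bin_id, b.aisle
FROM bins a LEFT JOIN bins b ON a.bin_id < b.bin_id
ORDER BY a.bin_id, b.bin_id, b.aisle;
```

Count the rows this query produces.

LEFT JOIN keeps every row from `bins a`; unmatched rows get NULL for `bins b`'s columns.
Matching on a.bin_id < b.bin_id.
- a (bin_id=4) pairs with 5 row(s) of b.
- a (bin_id=2) pairs with 6 row(s) of b.
- a (bin_id=10) pairs with 1 row(s) of b.
- a (bin_id=5) pairs with 4 row(s) of b.
- a (bin_id=10) pairs with 1 row(s) of b.
- a (bin_id=7) pairs with 3 row(s) of b.
- a (bin_id=11) has no partner → padded with NULL.
- a (bin_id=2) pairs with 6 row(s) of b.
Total: 26 matched + 1 padded = 27 rows.

27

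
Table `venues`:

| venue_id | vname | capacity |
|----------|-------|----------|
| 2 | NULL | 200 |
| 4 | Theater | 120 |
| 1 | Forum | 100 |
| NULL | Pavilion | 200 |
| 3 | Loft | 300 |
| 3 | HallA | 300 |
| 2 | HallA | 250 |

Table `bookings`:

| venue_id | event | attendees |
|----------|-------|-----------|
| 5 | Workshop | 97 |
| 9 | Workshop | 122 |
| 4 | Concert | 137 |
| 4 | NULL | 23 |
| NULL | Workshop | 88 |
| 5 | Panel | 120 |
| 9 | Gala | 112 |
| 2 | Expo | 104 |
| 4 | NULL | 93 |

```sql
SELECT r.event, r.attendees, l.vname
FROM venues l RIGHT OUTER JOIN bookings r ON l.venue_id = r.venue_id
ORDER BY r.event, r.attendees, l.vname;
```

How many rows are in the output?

10

RIGHT JOIN keeps every row from `bookings`; unmatched rows get NULL for `venues`'s columns.
Matching on l.venue_id = r.venue_id. A NULL in a compared column never satisfies the condition.
Matched pairs: 5; unmatched r rows kept: 5.
Total: 5 matched + 5 padded = 10 rows.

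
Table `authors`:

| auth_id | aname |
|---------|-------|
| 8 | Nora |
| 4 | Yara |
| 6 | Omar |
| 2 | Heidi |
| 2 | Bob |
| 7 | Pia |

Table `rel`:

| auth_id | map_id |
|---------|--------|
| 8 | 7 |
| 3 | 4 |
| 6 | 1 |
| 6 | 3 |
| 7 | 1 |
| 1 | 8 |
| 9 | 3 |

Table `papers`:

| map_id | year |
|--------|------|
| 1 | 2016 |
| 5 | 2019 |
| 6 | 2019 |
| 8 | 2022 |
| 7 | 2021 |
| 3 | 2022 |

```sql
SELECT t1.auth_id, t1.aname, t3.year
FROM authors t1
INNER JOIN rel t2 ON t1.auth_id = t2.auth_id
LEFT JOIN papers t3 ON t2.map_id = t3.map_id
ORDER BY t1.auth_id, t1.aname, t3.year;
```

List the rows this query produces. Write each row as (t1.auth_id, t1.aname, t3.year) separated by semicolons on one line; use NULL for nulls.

(6, Omar, 2016); (6, Omar, 2022); (7, Pia, 2016); (8, Nora, 2021)

Step 1 — t1 INNER JOIN t2 on auth_id → 4 row(s).
Then LEFT JOIN `papers t3` on map_id: each of those 4 rows is kept; rows whose t2.map_id has no match in t3 get NULL for t3's columns.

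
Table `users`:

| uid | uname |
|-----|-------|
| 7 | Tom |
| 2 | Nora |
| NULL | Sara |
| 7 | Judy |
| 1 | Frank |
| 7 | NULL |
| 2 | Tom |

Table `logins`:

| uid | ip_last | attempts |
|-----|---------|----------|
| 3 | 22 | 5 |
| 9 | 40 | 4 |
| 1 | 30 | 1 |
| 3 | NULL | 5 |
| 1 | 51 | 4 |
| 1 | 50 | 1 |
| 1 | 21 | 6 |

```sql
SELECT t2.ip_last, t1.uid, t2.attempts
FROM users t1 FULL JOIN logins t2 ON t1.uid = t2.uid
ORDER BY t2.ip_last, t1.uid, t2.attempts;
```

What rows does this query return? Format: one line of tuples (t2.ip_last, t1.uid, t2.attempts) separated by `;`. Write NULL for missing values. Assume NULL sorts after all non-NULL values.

(21, 1, 6); (22, NULL, 5); (30, 1, 1); (40, NULL, 4); (50, 1, 1); (51, 1, 4); (NULL, 2, NULL); (NULL, 2, NULL); (NULL, 7, NULL); (NULL, 7, NULL); (NULL, 7, NULL); (NULL, NULL, 5); (NULL, NULL, NULL)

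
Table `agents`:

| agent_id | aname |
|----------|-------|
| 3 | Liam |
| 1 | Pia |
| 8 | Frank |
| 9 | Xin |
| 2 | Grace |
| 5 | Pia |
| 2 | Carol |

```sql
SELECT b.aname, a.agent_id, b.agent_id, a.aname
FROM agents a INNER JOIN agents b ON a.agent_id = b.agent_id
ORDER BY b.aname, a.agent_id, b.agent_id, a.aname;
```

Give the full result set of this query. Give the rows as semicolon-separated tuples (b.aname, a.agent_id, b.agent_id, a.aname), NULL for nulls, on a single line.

(Carol, 2, 2, Carol); (Carol, 2, 2, Grace); (Frank, 8, 8, Frank); (Grace, 2, 2, Carol); (Grace, 2, 2, Grace); (Liam, 3, 3, Liam); (Pia, 1, 1, Pia); (Pia, 5, 5, Pia); (Xin, 9, 9, Xin)

INNER JOIN keeps only pairs where the ON condition holds.
Matching on a.agent_id = b.agent_id.
Matched pairs: 9.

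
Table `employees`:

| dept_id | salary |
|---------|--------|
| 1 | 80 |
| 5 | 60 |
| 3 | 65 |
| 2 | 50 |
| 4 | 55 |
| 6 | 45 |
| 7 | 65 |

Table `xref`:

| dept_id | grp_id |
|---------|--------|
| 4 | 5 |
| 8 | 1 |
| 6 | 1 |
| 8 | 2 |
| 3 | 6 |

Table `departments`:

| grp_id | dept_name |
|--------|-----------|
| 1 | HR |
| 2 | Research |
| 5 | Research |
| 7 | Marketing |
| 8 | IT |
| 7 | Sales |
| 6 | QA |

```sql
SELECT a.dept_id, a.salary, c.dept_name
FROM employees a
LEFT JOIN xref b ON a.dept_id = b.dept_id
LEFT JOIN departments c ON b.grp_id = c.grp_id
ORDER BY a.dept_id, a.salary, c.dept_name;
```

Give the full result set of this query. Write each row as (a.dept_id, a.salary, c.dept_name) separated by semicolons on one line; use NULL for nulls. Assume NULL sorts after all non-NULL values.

(1, 80, NULL); (2, 50, NULL); (3, 65, QA); (4, 55, Research); (5, 60, NULL); (6, 45, HR); (7, 65, NULL)

Joins associate left-to-right: employees LEFT JOIN xref on dept_id gives 7 intermediate row(s).
Then LEFT JOIN `departments c` on grp_id: each of those 7 rows is kept; rows whose b.grp_id has no match in c get NULL for c's columns.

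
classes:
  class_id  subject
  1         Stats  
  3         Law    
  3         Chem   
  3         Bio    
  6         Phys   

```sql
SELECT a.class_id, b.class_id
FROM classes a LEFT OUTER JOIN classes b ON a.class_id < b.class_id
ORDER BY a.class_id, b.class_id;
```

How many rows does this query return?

8

LEFT JOIN keeps every row from `classes a`; unmatched rows get NULL for `classes b`'s columns.
Matching on a.class_id < b.class_id.
- a[0] class_id=1 → 4 match(es) in b → 4 row(s).
- a[1] class_id=3 → 1 match(es) in b → 1 row(s).
- a[2] class_id=3 → 1 match(es) in b → 1 row(s).
- a[3] class_id=3 → 1 match(es) in b → 1 row(s).
- a[4] class_id=6 → no match; kept with NULLs on the b side.
Total: 7 matched + 1 padded = 8 rows.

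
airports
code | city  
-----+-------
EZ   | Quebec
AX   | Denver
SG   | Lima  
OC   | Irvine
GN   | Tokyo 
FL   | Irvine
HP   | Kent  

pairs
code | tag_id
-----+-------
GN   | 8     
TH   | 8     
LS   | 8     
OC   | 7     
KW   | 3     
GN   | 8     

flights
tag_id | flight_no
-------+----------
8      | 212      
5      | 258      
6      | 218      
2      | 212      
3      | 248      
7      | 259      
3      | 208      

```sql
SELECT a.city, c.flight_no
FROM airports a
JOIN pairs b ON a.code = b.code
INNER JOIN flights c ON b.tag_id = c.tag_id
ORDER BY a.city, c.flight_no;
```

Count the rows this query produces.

Step 1 — a INNER JOIN b on code → 3 row(s).
Then INNER JOIN `flights c` on tag_id: keep only rows whose b.tag_id appears in c.
Result: 3 row(s).

3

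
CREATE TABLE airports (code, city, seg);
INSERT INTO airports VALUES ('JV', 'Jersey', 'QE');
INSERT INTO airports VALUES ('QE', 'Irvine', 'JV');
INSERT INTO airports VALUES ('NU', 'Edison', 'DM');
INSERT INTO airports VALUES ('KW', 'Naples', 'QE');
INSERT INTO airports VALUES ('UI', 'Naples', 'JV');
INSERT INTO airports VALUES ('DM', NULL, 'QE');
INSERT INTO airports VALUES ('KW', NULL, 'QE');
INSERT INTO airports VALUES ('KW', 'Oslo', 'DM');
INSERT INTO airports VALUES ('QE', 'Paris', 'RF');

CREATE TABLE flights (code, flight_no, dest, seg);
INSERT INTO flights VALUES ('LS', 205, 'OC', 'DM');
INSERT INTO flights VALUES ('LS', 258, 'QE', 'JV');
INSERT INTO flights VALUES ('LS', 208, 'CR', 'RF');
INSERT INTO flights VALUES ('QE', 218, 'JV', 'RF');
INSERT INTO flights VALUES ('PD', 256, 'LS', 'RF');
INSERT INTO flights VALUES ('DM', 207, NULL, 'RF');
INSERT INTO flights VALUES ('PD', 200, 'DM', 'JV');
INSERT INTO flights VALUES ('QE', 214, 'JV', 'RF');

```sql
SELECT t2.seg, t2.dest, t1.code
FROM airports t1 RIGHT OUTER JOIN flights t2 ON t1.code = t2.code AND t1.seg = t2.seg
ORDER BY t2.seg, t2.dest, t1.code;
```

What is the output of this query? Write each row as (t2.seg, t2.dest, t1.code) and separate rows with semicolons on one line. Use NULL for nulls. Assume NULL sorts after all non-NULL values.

RIGHT JOIN keeps every row from `flights`; unmatched rows get NULL for `airports`'s columns.
Matching on t1.code = t2.code AND t1.seg = t2.seg.
Matched pairs: 2; unmatched t2 rows kept: 6.

(DM, OC, NULL); (JV, DM, NULL); (JV, QE, NULL); (RF, CR, NULL); (RF, JV, QE); (RF, JV, QE); (RF, LS, NULL); (RF, NULL, NULL)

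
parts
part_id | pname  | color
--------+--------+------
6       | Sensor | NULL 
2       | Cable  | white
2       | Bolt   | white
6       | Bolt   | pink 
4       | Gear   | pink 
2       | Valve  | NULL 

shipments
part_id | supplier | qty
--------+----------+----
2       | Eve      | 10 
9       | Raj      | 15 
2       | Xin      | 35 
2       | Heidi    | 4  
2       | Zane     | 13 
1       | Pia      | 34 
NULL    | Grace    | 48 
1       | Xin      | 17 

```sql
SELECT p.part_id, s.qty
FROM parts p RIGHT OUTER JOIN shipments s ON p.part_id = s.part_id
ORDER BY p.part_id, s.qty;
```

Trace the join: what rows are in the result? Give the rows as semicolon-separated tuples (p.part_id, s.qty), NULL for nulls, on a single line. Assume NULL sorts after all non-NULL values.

RIGHT JOIN keeps every row from `shipments`; unmatched rows get NULL for `parts`'s columns.
Matching on p.part_id = s.part_id. A NULL in a compared column never satisfies the condition.
- p (part_id=6) has no partner in s.
- p (part_id=2) pairs with 4 row(s) of s.
- p (part_id=2) pairs with 4 row(s) of s.
- p (part_id=6) has no partner in s.
- p (part_id=4) has no partner in s.
- p (part_id=2) pairs with 4 row(s) of s.
- plus 4 unmatched s row(s), each kept with NULL p columns.

(2, 4); (2, 4); (2, 4); (2, 10); (2, 10); (2, 10); (2, 13); (2, 13); (2, 13); (2, 35); (2, 35); (2, 35); (NULL, 15); (NULL, 17); (NULL, 34); (NULL, 48)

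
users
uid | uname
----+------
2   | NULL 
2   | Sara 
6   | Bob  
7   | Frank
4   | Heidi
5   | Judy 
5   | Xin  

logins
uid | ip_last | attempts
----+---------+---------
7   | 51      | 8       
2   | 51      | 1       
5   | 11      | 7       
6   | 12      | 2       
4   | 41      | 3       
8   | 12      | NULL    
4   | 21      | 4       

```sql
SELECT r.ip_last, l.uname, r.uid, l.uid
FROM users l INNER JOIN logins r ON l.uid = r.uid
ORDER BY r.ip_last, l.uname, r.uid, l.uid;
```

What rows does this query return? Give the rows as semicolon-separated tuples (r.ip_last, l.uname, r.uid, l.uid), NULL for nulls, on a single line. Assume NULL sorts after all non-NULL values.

(11, Judy, 5, 5); (11, Xin, 5, 5); (12, Bob, 6, 6); (21, Heidi, 4, 4); (41, Heidi, 4, 4); (51, Frank, 7, 7); (51, Sara, 2, 2); (51, NULL, 2, 2)

INNER JOIN keeps only pairs where the ON condition holds.
Matching on l.uid = r.uid.
- l (uid=2) pairs with 1 row(s) of r.
- l (uid=2) pairs with 1 row(s) of r.
- l (uid=6) pairs with 1 row(s) of r.
- l (uid=7) pairs with 1 row(s) of r.
- l (uid=4) pairs with 2 row(s) of r.
- l (uid=5) pairs with 1 row(s) of r.
- l (uid=5) pairs with 1 row(s) of r.
After projecting and ordering:
r.ip_last | l.uname | r.uid | l.uid
11 | Judy | 5 | 5
11 | Xin | 5 | 5
12 | Bob | 6 | 6
21 | Heidi | 4 | 4
41 | Heidi | 4 | 4
51 | Frank | 7 | 7
51 | Sara | 2 | 2
51 | NULL | 2 | 2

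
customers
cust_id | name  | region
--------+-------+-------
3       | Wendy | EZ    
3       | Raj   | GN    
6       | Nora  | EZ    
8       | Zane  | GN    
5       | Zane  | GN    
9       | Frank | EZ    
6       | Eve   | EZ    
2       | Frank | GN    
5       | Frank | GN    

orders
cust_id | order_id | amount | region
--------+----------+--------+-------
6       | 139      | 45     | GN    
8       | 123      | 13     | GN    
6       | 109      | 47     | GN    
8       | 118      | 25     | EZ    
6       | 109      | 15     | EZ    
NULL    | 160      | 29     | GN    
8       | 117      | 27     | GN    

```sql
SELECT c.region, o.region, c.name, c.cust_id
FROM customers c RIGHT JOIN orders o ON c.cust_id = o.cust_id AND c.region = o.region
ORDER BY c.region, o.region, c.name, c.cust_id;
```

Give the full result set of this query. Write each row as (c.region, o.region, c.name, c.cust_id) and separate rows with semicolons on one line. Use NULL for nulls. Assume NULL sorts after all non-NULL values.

RIGHT JOIN keeps every row from `orders`; unmatched rows get NULL for `customers`'s columns.
Matching on c.cust_id = o.cust_id AND c.region = o.region. A NULL in a compared column never satisfies the condition.
Matched pairs: 4; unmatched o rows kept: 4.

(EZ, EZ, Eve, 6); (EZ, EZ, Nora, 6); (GN, GN, Zane, 8); (GN, GN, Zane, 8); (NULL, EZ, NULL, NULL); (NULL, GN, NULL, NULL); (NULL, GN, NULL, NULL); (NULL, GN, NULL, NULL)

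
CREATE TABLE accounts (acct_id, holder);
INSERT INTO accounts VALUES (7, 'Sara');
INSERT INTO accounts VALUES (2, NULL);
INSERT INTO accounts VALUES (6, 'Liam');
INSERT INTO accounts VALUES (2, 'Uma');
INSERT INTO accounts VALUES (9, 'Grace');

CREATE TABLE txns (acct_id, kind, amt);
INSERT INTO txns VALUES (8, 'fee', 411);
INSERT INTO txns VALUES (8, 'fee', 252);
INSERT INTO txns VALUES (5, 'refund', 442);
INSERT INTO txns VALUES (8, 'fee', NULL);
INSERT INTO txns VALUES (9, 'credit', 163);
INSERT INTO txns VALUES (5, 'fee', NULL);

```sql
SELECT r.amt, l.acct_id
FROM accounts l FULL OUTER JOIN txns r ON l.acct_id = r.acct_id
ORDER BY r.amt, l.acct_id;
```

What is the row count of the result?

FULL OUTER JOIN keeps every row from both sides; unmatched rows get NULL for the other side's columns.
Matching on l.acct_id = r.acct_id.
Matched pairs: 1; unmatched l rows kept: 4; unmatched r rows kept: 5.
Total: 1 matched + 9 padded = 10 rows.

10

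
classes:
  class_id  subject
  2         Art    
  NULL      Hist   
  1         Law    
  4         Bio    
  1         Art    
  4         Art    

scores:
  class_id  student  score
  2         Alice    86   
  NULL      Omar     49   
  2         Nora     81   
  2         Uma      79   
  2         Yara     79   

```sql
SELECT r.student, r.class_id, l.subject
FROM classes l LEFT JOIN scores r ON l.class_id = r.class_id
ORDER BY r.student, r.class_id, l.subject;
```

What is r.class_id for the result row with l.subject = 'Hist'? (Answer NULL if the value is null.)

NULL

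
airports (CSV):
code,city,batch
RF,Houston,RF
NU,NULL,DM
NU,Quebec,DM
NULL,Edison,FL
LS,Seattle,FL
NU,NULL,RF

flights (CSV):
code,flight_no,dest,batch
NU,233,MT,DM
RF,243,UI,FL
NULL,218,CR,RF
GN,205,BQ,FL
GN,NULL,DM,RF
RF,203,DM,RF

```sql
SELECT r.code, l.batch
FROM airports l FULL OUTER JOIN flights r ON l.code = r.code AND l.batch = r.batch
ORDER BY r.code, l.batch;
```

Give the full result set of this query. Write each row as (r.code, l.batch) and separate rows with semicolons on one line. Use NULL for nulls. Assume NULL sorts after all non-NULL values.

(GN, NULL); (GN, NULL); (NU, DM); (NU, DM); (RF, RF); (RF, NULL); (NULL, FL); (NULL, FL); (NULL, RF); (NULL, NULL)

FULL OUTER JOIN keeps every row from both sides; unmatched rows get NULL for the other side's columns.
Matching on l.code = r.code AND l.batch = r.batch. A NULL in a compared column never satisfies the condition.
Matched pairs: 3; unmatched l rows kept: 3; unmatched r rows kept: 4.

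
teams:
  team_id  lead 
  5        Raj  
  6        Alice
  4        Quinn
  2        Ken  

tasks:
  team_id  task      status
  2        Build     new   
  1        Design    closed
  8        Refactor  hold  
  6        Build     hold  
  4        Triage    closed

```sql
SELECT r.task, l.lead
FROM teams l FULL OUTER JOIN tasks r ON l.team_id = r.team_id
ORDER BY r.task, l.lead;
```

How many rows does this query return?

6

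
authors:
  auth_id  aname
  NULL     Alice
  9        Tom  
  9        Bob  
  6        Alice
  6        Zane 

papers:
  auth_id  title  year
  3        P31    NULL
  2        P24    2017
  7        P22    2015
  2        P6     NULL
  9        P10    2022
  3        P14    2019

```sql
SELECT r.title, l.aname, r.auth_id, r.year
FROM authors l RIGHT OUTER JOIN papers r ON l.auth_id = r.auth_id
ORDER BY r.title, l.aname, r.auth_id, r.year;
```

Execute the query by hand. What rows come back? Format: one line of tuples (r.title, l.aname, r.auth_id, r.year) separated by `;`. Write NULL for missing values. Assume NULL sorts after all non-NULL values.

(P10, Bob, 9, 2022); (P10, Tom, 9, 2022); (P14, NULL, 3, 2019); (P22, NULL, 7, 2015); (P24, NULL, 2, 2017); (P31, NULL, 3, NULL); (P6, NULL, 2, NULL)

RIGHT JOIN keeps every row from `papers`; unmatched rows get NULL for `authors`'s columns.
Matching on l.auth_id = r.auth_id. A NULL in a compared column never satisfies the condition.
- l (auth_id=NULL) has no partner in r.
- l (auth_id=9) pairs with 1 row(s) of r.
- l (auth_id=9) pairs with 1 row(s) of r.
- l (auth_id=6) has no partner in r.
- l (auth_id=6) has no partner in r.
- 5 r row(s) had no l match → kept, l columns NULL.
After projecting and ordering:
r.title | l.aname | r.auth_id | r.year
P10 | Bob | 9 | 2022
P10 | Tom | 9 | 2022
P14 | NULL | 3 | 2019
P22 | NULL | 7 | 2015
P24 | NULL | 2 | 2017
P31 | NULL | 3 | NULL
P6 | NULL | 2 | NULL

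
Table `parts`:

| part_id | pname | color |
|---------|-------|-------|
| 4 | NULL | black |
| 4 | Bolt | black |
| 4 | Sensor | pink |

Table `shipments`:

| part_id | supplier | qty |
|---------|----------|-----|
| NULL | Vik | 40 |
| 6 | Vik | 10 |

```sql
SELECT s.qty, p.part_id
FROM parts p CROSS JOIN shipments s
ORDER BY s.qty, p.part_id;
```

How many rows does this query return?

CROSS JOIN pairs every row of `parts` with every row of `shipments`: 3 × 2 = 6 rows.

6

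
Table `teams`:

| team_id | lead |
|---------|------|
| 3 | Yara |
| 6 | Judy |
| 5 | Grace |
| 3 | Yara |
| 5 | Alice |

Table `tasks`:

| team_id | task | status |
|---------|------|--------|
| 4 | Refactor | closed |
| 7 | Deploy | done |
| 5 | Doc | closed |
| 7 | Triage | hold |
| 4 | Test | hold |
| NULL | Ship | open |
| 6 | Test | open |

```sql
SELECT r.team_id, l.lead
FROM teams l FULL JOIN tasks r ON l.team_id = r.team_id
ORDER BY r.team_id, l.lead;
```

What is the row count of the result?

FULL OUTER JOIN keeps every row from both sides; unmatched rows get NULL for the other side's columns.
Matching on l.team_id = r.team_id. A NULL in a compared column never satisfies the condition.
- team_id=3: no r row matches, row kept with r columns NULL.
- team_id=6: 1 matching r row(s), so 1 row(s) emitted.
- team_id=5: 1 matching r row(s), so 1 row(s) emitted.
- team_id=3: no r row matches, row kept with r columns NULL.
- team_id=5: 1 matching r row(s), so 1 row(s) emitted.
- plus 5 unmatched r row(s), each kept with NULL l columns.
Total: 3 matched + 7 padded = 10 rows.

10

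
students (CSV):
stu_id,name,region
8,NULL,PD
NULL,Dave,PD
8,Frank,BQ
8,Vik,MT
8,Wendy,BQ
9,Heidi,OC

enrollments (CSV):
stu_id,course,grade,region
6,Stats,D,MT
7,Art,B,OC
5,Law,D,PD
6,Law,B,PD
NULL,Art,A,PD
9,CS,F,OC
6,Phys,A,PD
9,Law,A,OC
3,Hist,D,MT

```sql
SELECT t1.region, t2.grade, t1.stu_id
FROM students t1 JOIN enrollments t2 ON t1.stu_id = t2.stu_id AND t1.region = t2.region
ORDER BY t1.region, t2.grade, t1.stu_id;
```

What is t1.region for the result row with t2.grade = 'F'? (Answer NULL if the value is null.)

INNER JOIN keeps only pairs where the ON condition holds.
Matching on t1.stu_id = t2.stu_id AND t1.region = t2.region. A NULL in a compared column never satisfies the condition.
- stu_id=8, region=PD: no matching t2 row, dropped.
- stu_id=NULL, region=PD: no matching t2 row, dropped.
- stu_id=8, region=BQ: no matching t2 row, dropped.
- stu_id=8, region=MT: no matching t2 row, dropped.
- stu_id=8, region=BQ: no matching t2 row, dropped.
- stu_id=9, region=OC: 2 matching t2 row(s), so 2 row(s) emitted.

OC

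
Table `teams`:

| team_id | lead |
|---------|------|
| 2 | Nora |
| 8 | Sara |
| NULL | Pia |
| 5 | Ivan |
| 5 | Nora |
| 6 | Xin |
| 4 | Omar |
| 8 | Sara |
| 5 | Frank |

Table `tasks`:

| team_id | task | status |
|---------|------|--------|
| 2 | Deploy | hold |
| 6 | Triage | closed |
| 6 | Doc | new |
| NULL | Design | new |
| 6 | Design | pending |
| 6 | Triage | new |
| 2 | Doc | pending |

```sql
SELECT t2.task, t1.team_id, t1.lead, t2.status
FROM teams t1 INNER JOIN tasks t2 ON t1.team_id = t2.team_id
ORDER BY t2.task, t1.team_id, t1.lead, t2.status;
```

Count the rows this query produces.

6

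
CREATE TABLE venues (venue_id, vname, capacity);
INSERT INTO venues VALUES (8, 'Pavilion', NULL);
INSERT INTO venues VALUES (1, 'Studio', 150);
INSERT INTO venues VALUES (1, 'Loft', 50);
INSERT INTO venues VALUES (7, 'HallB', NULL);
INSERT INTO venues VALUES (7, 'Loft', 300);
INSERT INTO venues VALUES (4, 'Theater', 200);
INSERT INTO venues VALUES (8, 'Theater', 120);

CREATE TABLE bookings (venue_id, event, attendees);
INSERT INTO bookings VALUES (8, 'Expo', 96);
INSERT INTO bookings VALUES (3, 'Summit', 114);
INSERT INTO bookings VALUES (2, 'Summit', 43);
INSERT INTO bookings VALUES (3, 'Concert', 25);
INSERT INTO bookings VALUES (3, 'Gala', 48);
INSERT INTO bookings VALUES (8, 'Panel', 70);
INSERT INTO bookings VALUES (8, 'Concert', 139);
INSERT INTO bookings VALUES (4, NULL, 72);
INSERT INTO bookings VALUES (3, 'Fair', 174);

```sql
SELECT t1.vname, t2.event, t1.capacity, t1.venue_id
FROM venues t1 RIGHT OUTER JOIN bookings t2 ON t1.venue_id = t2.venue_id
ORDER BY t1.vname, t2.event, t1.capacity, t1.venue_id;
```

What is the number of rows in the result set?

RIGHT JOIN keeps every row from `bookings`; unmatched rows get NULL for `venues`'s columns.
Matching on t1.venue_id = t2.venue_id.
- t1 row (venue_id=8): matches 3 t2 row(s) → 3 output row(s).
- t1 row (venue_id=1): no match.
- t1 row (venue_id=1): no match.
- t1 row (venue_id=7): no match.
- t1 row (venue_id=7): no match.
- t1 row (venue_id=4): matches 1 t2 row(s) → 1 output row(s).
- t1 row (venue_id=8): matches 3 t2 row(s) → 3 output row(s).
- 5 t2 row(s) had no t1 match → kept, t1 columns NULL.
Total: 7 matched + 5 padded = 12 rows.

12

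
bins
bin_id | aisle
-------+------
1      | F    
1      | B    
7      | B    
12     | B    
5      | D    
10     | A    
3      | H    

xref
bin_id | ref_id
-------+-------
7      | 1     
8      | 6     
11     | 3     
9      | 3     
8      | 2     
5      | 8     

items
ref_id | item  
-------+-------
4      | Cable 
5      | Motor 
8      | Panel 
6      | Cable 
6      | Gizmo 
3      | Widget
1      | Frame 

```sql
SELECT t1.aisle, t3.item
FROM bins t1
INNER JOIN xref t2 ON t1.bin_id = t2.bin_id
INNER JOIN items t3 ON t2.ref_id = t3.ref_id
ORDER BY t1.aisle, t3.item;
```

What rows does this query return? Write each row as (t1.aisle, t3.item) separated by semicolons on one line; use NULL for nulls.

Step 1 — t1 INNER JOIN t2 on bin_id → 2 row(s).
Then INNER JOIN `items t3` on ref_id: keep only rows whose t2.ref_id appears in t3.

(B, Frame); (D, Panel)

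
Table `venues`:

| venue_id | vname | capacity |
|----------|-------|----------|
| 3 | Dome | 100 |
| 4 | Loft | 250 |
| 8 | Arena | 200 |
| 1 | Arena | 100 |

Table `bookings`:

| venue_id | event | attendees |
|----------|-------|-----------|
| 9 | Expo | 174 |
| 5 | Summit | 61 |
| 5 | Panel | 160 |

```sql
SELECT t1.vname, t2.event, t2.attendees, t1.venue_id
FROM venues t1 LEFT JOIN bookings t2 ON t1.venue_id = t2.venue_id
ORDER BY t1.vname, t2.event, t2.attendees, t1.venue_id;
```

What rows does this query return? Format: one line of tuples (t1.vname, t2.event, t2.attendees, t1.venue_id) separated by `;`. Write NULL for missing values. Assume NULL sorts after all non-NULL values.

(Arena, NULL, NULL, 1); (Arena, NULL, NULL, 8); (Dome, NULL, NULL, 3); (Loft, NULL, NULL, 4)

LEFT JOIN keeps every row from `venues`; unmatched rows get NULL for `bookings`'s columns.
Matching on t1.venue_id = t2.venue_id.
Matched pairs: 0; unmatched t1 rows kept: 4.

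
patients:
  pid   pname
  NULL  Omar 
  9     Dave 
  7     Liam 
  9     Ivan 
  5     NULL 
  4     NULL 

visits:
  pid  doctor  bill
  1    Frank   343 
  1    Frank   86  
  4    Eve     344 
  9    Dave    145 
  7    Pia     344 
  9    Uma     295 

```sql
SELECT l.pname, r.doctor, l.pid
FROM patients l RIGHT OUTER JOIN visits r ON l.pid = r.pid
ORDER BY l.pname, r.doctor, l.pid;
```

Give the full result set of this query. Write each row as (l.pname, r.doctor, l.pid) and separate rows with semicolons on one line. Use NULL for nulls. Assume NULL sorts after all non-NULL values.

(Dave, Dave, 9); (Dave, Uma, 9); (Ivan, Dave, 9); (Ivan, Uma, 9); (Liam, Pia, 7); (NULL, Eve, 4); (NULL, Frank, NULL); (NULL, Frank, NULL)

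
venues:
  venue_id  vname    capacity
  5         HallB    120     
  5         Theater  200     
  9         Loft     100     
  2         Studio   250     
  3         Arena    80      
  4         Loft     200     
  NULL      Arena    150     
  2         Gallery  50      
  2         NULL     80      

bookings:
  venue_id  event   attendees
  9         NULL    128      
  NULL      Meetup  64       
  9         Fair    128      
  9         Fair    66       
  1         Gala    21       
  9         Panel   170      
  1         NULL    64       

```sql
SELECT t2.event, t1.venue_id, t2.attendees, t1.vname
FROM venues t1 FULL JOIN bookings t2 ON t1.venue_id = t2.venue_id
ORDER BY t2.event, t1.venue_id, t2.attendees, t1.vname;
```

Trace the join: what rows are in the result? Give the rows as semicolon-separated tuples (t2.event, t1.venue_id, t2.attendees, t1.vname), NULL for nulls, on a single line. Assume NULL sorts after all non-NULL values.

(Fair, 9, 66, Loft); (Fair, 9, 128, Loft); (Gala, NULL, 21, NULL); (Meetup, NULL, 64, NULL); (Panel, 9, 170, Loft); (NULL, 2, NULL, Gallery); (NULL, 2, NULL, Studio); (NULL, 2, NULL, NULL); (NULL, 3, NULL, Arena); (NULL, 4, NULL, Loft); (NULL, 5, NULL, HallB); (NULL, 5, NULL, Theater); (NULL, 9, 128, Loft); (NULL, NULL, 64, NULL); (NULL, NULL, NULL, Arena)

FULL OUTER JOIN keeps every row from both sides; unmatched rows get NULL for the other side's columns.
Matching on t1.venue_id = t2.venue_id. A NULL in a compared column never satisfies the condition.
- t1[0] venue_id=5 → no match; kept with NULLs on the t2 side.
- t1[1] venue_id=5 → no match; kept with NULLs on the t2 side.
- t1[2] venue_id=9 → 4 match(es) in t2 → 4 row(s).
- t1[3] venue_id=2 → no match; kept with NULLs on the t2 side.
- t1[4] venue_id=3 → no match; kept with NULLs on the t2 side.
- t1[5] venue_id=4 → no match; kept with NULLs on the t2 side.
- t1[6] venue_id=NULL → no match; kept with NULLs on the t2 side.
- t1[7] venue_id=2 → no match; kept with NULLs on the t2 side.
- t1[8] venue_id=2 → no match; kept with NULLs on the t2 side.
- plus 3 unmatched t2 row(s), each kept with NULL t1 columns.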